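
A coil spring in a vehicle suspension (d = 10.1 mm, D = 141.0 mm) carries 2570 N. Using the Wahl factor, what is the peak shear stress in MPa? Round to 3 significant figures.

Spring index C = D/d = 141.0/10.1 = 13.9604
K_W = (4C−1)/(4C−4) + 0.615/C = 54.842/51.842 + 0.0441 = 1.1019
τ₀ = 8FD/(πd³) = 8·2570·141.0/(π·10.1³) = 2.89896e+06/3236.8 = 895.63 MPa
τ_max = K·τ₀ = 1.1019 × 895.63 = 986.91 MPa

987 MPa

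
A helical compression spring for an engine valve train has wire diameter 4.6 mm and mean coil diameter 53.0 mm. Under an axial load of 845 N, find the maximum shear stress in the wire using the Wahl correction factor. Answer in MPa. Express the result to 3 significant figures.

Spring index C = D/d = 53.0/4.6 = 11.5217
K_W = (4C−1)/(4C−4) + 0.615/C = 45.087/42.087 + 0.0534 = 1.1247
τ₀ = 8FD/(πd³) = 8·845·53.0/(π·4.6³) = 358280/305.79 = 1171.7 MPa
τ_max = K·τ₀ = 1.1247 × 1171.7 = 1317.7 MPa

1320 MPa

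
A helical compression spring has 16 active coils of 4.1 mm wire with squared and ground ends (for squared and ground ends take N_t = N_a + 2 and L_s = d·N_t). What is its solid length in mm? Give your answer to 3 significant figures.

squared and ground ends: N_t = N_a + 2 = 16 + 2 = 18
L_s = d·N_t = 4.1 × 18 = 73.8 mm

73.8 mm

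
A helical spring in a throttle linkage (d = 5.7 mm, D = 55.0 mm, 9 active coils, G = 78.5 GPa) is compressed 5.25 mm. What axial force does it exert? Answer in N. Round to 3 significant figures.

k = Gd⁴/(8D³N_a) = (78.5×10³)(5.7⁴)/(8·55.0³·9) = 6.9175 N/mm
F = k·δ = 6.9175 × 5.25 = 36.317 N

36.3 N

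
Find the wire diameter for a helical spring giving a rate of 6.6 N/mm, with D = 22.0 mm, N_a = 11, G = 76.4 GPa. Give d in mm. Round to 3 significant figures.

3.00 mm

d = (8D³N_a·k / G)^(1/4) = (8·22.0³·11·6.6 / (76.4×10³))^0.25
  = (80.947)^0.25 = 2.9995 mm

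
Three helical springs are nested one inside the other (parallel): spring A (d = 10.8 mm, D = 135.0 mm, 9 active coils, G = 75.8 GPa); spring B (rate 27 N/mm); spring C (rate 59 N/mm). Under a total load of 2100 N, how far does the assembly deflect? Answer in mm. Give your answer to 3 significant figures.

k_A = Gd⁴/(8D³N_a) = (75.8×10³)(10.8⁴)/(8·135.0³·9) = 5.8214 N/mm
Parallel: k_eq = 5.8214 + 27 + 59 = 91.821 N/mm
δ = F/k_eq = 2100/91.821 = 22.87 mm

22.9 mm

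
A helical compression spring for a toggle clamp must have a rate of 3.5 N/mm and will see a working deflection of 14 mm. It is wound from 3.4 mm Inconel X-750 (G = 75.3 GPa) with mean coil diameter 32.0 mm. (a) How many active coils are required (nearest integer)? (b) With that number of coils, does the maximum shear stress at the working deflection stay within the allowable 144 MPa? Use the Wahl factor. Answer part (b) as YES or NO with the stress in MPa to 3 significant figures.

N_a = Gd⁴/(8D³k) = (75.3×10³)(3.4⁴)/(8·32.0³·3.5) = 10.97 → N_a = 11
Actual rate k = Gd⁴/(8D³·11) = 3.4896 N/mm
Working load F = kδ = 3.4896·14 = 48.855 N
C = 32.0/3.4 = 9.4118; K_W = (4C−1)/(4C−4)+0.615/C = 1.1545
τ_max = K_W·8FD/(πd³) = 1.1545·101.29 = 116.94 MPa
τ_max ≤ 144 MPa → acceptable

(a) 11 coils; (b) YES, τ_max = 117 MPa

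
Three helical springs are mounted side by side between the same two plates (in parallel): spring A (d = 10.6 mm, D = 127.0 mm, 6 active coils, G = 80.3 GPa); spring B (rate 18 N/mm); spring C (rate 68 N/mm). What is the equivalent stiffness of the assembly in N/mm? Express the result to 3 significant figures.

k_A = Gd⁴/(8D³N_a) = (80.3×10³)(10.6⁴)/(8·127.0³·6) = 10.311 N/mm
Parallel: k_eq = 10.311 + 18 + 68 = 96.311 N/mm

96.3 N/mm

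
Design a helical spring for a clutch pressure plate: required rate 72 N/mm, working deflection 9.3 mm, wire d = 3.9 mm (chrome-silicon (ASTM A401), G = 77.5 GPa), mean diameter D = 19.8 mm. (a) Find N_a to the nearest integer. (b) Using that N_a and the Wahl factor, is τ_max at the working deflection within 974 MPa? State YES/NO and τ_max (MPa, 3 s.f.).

N_a = Gd⁴/(8D³k) = (77.5×10³)(3.9⁴)/(8·19.8³·72) = 4.01 → N_a = 4
Actual rate k = Gd⁴/(8D³·4) = 72.18 N/mm
Working load F = kδ = 72.18·9.3 = 671.27 N
C = 19.8/3.9 = 5.0769; K_W = (4C−1)/(4C−4)+0.615/C = 1.3051
τ_max = K_W·8FD/(πd³) = 1.3051·570.57 = 744.65 MPa
τ_max ≤ 974 MPa → acceptable

(a) 4 coils; (b) YES, τ_max = 745 MPa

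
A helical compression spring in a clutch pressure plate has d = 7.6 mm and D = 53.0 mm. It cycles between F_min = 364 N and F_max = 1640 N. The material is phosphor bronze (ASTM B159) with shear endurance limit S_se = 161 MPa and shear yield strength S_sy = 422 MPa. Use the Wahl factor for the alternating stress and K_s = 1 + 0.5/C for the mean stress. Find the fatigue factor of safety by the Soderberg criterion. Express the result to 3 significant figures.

C = D/d = 53.0/7.6 = 6.9737; K_W = (4C−1)/(4C−4)+0.615/C = 1.2137; K_s = 1+0.5/C = 1.0717
F_a = (F_max−F_min)/2 = 638 N; F_m = (F_max+F_min)/2 = 1002 N
τ_a = K_W·8F_aD/(πd³) = 1.2137 × 196.15 = 238.08 MPa
τ_m = K_s·8F_mD/(πd³) = 1.0717 × 308.07 = 330.15 MPa
Soderberg: 1/n_f = τ_a/S_se + τ_m/S_sy = 238.08/161 + 330.15/422 = 1.47875 + 0.78235 = 2.2611
n_f = 1/2.2611 = 0.4423

0.442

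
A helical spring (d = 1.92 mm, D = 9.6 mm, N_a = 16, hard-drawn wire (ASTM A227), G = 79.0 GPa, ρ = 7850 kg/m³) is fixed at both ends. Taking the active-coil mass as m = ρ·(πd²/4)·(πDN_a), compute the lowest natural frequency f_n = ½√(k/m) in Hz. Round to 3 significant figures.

k = Gd⁴/(8D³N_a) = (79.0×10³)(1.92⁴)/(8·9.6³·16) = 9.48 N/mm = 9480 N/m
Wire length L = πDN_a = π·9.6·16 = 482.55 mm
m = ρ·(πd²/4)·L = 7850 × 2.8953×10⁻⁶ m² × 0.48255 m = 0.010967 kg
f_n = ½√(k/m) = 0.5·√(9480/0.010967) = 0.5·√(8.6438e+05) = 464.86 Hz

465 Hz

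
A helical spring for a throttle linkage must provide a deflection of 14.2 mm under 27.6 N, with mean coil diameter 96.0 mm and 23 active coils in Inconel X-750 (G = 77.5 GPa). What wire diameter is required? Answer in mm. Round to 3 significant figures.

Required rate k = F/δ = 27.6/14.2 = 1.9437 N/mm
d = (8D³N_a·k / G)^(1/4) = (8·96.0³·23·1.9437 / (77.5×10³))^0.25
  = (4082.7)^0.25 = 7.9935 mm

7.99 mm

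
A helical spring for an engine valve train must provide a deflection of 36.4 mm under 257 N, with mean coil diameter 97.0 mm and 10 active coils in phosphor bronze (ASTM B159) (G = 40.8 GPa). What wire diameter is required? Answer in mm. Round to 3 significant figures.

10.6 mm

Required rate k = F/δ = 257/36.4 = 7.0604 N/mm
d = (8D³N_a·k / G)^(1/4) = (8·97.0³·10·7.0604 / (40.8×10³))^0.25
  = (12635)^0.25 = 10.6022 mm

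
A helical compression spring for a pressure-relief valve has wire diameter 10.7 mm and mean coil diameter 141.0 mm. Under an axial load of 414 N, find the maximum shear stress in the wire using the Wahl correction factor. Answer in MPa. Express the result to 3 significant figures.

Spring index C = D/d = 141.0/10.7 = 13.1776
K_W = (4C−1)/(4C−4) + 0.615/C = 51.710/48.710 + 0.0467 = 1.1083
τ₀ = 8FD/(πd³) = 8·414·141.0/(π·10.7³) = 466992/3848.6 = 121.34 MPa
τ_max = K·τ₀ = 1.1083 × 121.34 = 134.48 MPa

134 MPa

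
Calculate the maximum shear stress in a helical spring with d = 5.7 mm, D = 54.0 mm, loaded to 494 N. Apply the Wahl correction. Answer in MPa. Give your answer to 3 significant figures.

423 MPa

Spring index C = D/d = 54.0/5.7 = 9.4737
K_W = (4C−1)/(4C−4) + 0.615/C = 36.895/33.895 + 0.0649 = 1.1534
τ₀ = 8FD/(πd³) = 8·494·54.0/(π·5.7³) = 213408/581.8 = 366.81 MPa
τ_max = K·τ₀ = 1.1534 × 366.81 = 423.08 MPa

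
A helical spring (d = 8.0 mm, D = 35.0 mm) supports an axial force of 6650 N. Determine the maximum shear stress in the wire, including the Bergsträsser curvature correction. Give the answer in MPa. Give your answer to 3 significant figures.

Spring index C = D/d = 35.0/8.0 = 4.3750
K_B = (4C+2)/(4C−3) = 19.500/14.500 = 1.3448
τ₀ = 8FD/(πd³) = 8·6650·35.0/(π·8.0³) = 1.862e+06/1608.5 = 1157.6 MPa
τ_max = K·τ₀ = 1.3448 × 1157.6 = 1556.8 MPa

1560 MPa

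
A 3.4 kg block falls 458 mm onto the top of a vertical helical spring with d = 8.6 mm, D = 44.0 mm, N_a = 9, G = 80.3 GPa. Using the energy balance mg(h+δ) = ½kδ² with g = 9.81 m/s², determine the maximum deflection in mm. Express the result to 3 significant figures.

21.1 mm

k = Gd⁴/(8D³N_a) = (80.3×10³)(8.6⁴)/(8·44.0³·9) = 71.617 N/mm
W = mg = 3.4 × 9.81 = 33.354 N
½kδ² − Wδ − Wh = 0 → δ = (W + √(W² + 2kWh))/k
δ = (33.354 + √(1112.5 + 2.18808e+06))/71.617 = (33.354 + 1479.6)/71.617 = 21.125 mm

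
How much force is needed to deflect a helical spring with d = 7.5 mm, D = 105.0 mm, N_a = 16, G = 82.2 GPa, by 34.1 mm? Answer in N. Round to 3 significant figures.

k = Gd⁴/(8D³N_a) = (82.2×10³)(7.5⁴)/(8·105.0³·16) = 1.7553 N/mm
F = k·δ = 1.7553 × 34.1 = 59.854 N

59.9 N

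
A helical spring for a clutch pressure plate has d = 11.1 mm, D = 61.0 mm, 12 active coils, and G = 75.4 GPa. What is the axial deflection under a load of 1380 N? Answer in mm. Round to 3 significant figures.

k = Gd⁴/(8D³N_a) = (75.4×10³)(11.1⁴)/(8·61.0³·12) = 52.529 N/mm
δ = F/k = 1380 / 52.529 = 26.271 mm

26.3 mm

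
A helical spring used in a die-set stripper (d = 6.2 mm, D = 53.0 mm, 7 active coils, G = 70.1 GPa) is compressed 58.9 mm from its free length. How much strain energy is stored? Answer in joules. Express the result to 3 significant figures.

k = Gd⁴/(8D³N_a) = (70.1×10³)(6.2⁴)/(8·53.0³·7) = 12.424 N/mm
U = ½kδ² = 0.5 × 12.424 × 58.9² = 21551 N·mm = 21.551 J

21.6 J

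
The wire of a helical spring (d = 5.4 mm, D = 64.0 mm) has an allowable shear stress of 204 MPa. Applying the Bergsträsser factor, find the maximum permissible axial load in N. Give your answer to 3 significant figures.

177 N

C = D/d = 64.0/5.4 = 11.8519
K_B = (4C+2)/(4C−3) = 49.407/44.407 = 1.1126
τ_max = K·8FD/(πd³) → F_max = τ_allow·πd³/(8DK)
F_max = 204·π·5.4³/(8·64.0·1.1126) = 1.0092e+05/569.65 = 177.16 N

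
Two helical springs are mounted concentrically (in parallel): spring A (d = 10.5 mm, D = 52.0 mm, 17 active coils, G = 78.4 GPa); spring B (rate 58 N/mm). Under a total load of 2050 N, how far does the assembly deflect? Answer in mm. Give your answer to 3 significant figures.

19.0 mm

k_A = Gd⁴/(8D³N_a) = (78.4×10³)(10.5⁴)/(8·52.0³·17) = 49.834 N/mm
Parallel: k_eq = 49.834 + 58 = 107.83 N/mm
δ = F/k_eq = 2050/107.83 = 19.011 mm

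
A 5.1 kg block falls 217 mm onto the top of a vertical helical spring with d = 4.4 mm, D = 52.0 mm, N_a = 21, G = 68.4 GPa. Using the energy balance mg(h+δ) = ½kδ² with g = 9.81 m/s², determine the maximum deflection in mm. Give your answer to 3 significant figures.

k = Gd⁴/(8D³N_a) = (68.4×10³)(4.4⁴)/(8·52.0³·21) = 1.0853 N/mm
W = mg = 5.1 × 9.81 = 50.031 N
½kδ² − Wδ − Wh = 0 → δ = (W + √(W² + 2kWh))/k
δ = (50.031 + √(2503.1 + 23565.5))/1.0853 = (50.031 + 161.46)/1.0853 = 194.87 mm

195 mm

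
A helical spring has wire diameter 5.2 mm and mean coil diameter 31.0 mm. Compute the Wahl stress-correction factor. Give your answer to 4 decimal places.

C = D/d = 31.0/5.2 = 5.9615
K_W = (4C−1)/(4C−4) + 0.615/C = 22.846/19.846 + 0.1032 = 1.2543

1.2543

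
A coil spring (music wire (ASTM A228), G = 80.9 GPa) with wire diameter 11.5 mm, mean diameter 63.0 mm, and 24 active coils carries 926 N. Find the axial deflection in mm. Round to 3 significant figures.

31.4 mm

k = Gd⁴/(8D³N_a) = (80.9×10³)(11.5⁴)/(8·63.0³·24) = 29.473 N/mm
δ = F/k = 926 / 29.473 = 31.419 mm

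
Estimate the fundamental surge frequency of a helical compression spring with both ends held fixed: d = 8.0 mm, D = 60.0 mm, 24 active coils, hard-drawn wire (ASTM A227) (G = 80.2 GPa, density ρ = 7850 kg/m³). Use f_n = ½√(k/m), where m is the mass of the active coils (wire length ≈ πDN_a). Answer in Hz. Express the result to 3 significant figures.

k = Gd⁴/(8D³N_a) = (80.2×10³)(8.0⁴)/(8·60.0³·24) = 7.921 N/mm = 7921 N/m
Wire length L = πDN_a = π·60.0·24 = 4523.9 mm
m = ρ·(πd²/4)·L = 7850 × 50.265×10⁻⁶ m² × 4.5239 m = 1.7851 kg
f_n = ½√(k/m) = 0.5·√(7921/1.7851) = 0.5·√(4437.4) = 33.307 Hz

33.3 Hz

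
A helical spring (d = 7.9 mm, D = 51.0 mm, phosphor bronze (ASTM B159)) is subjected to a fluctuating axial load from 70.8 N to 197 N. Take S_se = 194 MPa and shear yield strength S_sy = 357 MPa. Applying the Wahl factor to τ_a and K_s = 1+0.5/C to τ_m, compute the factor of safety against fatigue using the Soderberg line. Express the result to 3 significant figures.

4.72

C = D/d = 51.0/7.9 = 6.4557; K_W = (4C−1)/(4C−4)+0.615/C = 1.2327; K_s = 1+0.5/C = 1.0775
F_a = (F_max−F_min)/2 = 63.1 N; F_m = (F_max+F_min)/2 = 133.9 N
τ_a = K_W·8F_aD/(πd³) = 1.2327 × 16.621 = 20.489 MPa
τ_m = K_s·8F_mD/(πd³) = 1.0775 × 35.27 = 38.002 MPa
Soderberg: 1/n_f = τ_a/S_se + τ_m/S_sy = 20.489/194 + 38.002/357 = 0.10562 + 0.10645 = 0.21206
n_f = 1/0.21206 = 4.716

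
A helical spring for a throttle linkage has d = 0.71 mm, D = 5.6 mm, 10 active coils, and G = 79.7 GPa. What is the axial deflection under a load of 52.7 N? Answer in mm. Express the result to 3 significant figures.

k = Gd⁴/(8D³N_a) = (79.7×10³)(0.71⁴)/(8·5.6³·10) = 1.4416 N/mm
δ = F/k = 52.7 / 1.4416 = 36.557 mm

36.6 mm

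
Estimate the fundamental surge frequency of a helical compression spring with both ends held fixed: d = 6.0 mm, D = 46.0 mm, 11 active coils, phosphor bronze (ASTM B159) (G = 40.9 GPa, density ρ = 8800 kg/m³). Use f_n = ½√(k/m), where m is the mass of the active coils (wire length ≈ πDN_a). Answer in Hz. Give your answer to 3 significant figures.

62.5 Hz

k = Gd⁴/(8D³N_a) = (40.9×10³)(6.0⁴)/(8·46.0³·11) = 6.1883 N/mm = 6188.3 N/m
Wire length L = πDN_a = π·46.0·11 = 1589.6 mm
m = ρ·(πd²/4)·L = 8800 × 28.274×10⁻⁶ m² × 1.5896 m = 0.39553 kg
f_n = ½√(k/m) = 0.5·√(6188.3/0.39553) = 0.5·√(15646) = 62.542 Hz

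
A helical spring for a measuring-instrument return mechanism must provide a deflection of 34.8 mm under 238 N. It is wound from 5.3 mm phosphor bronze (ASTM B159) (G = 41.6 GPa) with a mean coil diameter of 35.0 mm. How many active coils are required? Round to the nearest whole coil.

14

Required rate k = F/δ = 238/34.8 = 6.8391 N/mm
N_a = Gd⁴/(8D³k) = (41.6×10³ × 5.3⁴)/(8 × 35.0³ × 6.8391)
    = 3.28244e+07 / 2.3458e+06 = 13.99 → 14 coils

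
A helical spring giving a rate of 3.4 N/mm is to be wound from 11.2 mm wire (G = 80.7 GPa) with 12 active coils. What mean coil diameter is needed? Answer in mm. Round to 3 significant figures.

157 mm

D = (Gd⁴/(8N_a·k))^(1/3) = (80.7×10³·11.2⁴/(8·12·3.4))^(1/3)
  = (3.89041e+06)^(1/3) = 157.2770 mm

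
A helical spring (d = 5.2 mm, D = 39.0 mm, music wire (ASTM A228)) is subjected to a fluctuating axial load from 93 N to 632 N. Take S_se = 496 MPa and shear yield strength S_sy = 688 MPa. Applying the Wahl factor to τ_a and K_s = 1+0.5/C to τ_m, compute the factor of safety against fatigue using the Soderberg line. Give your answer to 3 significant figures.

1.17

C = D/d = 39.0/5.2 = 7.5000; K_W = (4C−1)/(4C−4)+0.615/C = 1.1974; K_s = 1+0.5/C = 1.0667
F_a = (F_max−F_min)/2 = 269.5 N; F_m = (F_max+F_min)/2 = 362.5 N
τ_a = K_W·8F_aD/(πd³) = 1.1974 × 190.35 = 227.92 MPa
τ_m = K_s·8F_mD/(πd³) = 1.0667 × 256.04 = 273.11 MPa
Soderberg: 1/n_f = τ_a/S_se + τ_m/S_sy = 227.92/496 + 273.11/688 = 0.45952 + 0.39696 = 0.85648
n_f = 1/0.85648 = 1.168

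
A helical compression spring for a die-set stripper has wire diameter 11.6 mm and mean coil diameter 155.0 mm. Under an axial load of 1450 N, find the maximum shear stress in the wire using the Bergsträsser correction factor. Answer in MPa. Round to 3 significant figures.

Spring index C = D/d = 155.0/11.6 = 13.3621
K_B = (4C+2)/(4C−3) = 55.448/50.448 = 1.0991
τ₀ = 8FD/(πd³) = 8·1450·155.0/(π·11.6³) = 1.798e+06/4903.7 = 366.66 MPa
τ_max = K·τ₀ = 1.0991 × 366.66 = 403 MPa

403 MPa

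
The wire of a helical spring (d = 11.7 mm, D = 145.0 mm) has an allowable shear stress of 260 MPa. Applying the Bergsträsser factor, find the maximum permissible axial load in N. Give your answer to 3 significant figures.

1020 N

C = D/d = 145.0/11.7 = 12.3932
K_B = (4C+2)/(4C−3) = 51.573/46.573 = 1.1074
τ_max = K·8FD/(πd³) → F_max = τ_allow·πd³/(8DK)
F_max = 260·π·11.7³/(8·145.0·1.1074) = 1.3082e+06/1284.5 = 1018.4 N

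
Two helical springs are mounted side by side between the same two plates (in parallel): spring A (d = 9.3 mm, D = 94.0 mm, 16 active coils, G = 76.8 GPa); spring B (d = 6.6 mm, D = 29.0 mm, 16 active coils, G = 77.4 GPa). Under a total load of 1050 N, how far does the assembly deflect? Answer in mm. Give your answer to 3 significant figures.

20.0 mm

k_A = Gd⁴/(8D³N_a) = (76.8×10³)(9.3⁴)/(8·94.0³·16) = 5.4038 N/mm
k_B = Gd⁴/(8D³N_a) = (77.4×10³)(6.6⁴)/(8·29.0³·16) = 47.045 N/mm
Parallel: k_eq = 5.4038 + 47.045 = 52.449 N/mm
δ = F/k_eq = 1050/52.449 = 20.02 mm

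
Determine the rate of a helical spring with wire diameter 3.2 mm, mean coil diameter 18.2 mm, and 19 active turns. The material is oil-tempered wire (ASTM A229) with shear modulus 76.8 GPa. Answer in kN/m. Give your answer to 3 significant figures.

k = Gd⁴/(8D³N_a) = (76.8×10³ × 3.2⁴) / (8 × 18.2³ × 19)
  = 8.05306e+06 / 916342 = 8.7883 N/mm

8.79 kN/m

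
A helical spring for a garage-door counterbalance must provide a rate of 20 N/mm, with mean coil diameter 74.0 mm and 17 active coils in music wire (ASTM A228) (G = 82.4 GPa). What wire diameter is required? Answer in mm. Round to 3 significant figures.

10.8 mm

d = (8D³N_a·k / G)^(1/4) = (8·74.0³·17·20 / (82.4×10³))^0.25
  = (13376)^0.25 = 10.7544 mm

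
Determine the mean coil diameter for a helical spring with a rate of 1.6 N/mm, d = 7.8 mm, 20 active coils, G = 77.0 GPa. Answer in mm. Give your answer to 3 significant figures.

104 mm

D = (Gd⁴/(8N_a·k))^(1/3) = (77.0×10³·7.8⁴/(8·20·1.6))^(1/3)
  = (1.11334e+06)^(1/3) = 103.6437 mm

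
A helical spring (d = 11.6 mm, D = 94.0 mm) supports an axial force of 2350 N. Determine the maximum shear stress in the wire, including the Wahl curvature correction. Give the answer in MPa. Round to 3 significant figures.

426 MPa

Spring index C = D/d = 94.0/11.6 = 8.1034
K_W = (4C−1)/(4C−4) + 0.615/C = 31.414/28.414 + 0.0759 = 1.1815
τ₀ = 8FD/(πd³) = 8·2350·94.0/(π·11.6³) = 1.7672e+06/4903.7 = 360.38 MPa
τ_max = K·τ₀ = 1.1815 × 360.38 = 425.78 MPa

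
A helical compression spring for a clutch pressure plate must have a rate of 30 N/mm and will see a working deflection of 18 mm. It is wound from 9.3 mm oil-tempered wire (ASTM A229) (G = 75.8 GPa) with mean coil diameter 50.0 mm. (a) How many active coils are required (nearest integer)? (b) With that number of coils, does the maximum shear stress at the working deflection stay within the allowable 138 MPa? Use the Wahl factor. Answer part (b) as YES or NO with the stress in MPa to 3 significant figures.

N_a = Gd⁴/(8D³k) = (75.8×10³)(9.3⁴)/(8·50.0³·30) = 18.9 → N_a = 19
Actual rate k = Gd⁴/(8D³·19) = 29.843 N/mm
Working load F = kδ = 29.843·18 = 537.18 N
C = 50.0/9.3 = 5.3763; K_W = (4C−1)/(4C−4)+0.615/C = 1.2858
τ_max = K_W·8FD/(πd³) = 1.2858·85.032 = 109.33 MPa
τ_max ≤ 138 MPa → acceptable

(a) 19 coils; (b) YES, τ_max = 109 MPa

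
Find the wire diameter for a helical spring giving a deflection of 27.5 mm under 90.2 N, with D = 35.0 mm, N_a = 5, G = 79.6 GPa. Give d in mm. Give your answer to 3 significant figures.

2.90 mm

Required rate k = F/δ = 90.2/27.5 = 3.28 N/mm
d = (8D³N_a·k / G)^(1/4) = (8·35.0³·5·3.28 / (79.6×10³))^0.25
  = (70.668)^0.25 = 2.8994 mm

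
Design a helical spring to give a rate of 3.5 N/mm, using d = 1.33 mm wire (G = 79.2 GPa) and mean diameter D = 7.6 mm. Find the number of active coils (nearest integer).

20

N_a = Gd⁴/(8D³k) = (79.2×10³ × 1.33⁴)/(8 × 7.6³ × 3.5)
    = 247817 / 12291.3 = 20.16 → 20 coils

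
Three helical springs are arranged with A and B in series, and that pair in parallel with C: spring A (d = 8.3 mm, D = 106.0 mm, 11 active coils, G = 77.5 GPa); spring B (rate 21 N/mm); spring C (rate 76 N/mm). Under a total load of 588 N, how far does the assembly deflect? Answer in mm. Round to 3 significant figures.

k_A = Gd⁴/(8D³N_a) = (77.5×10³)(8.3⁴)/(8·106.0³·11) = 3.5092 N/mm
Springs A,B series: k_AB = 1/(1/3.5092+1/21) = 3.0068 N/mm; parallel with C: k_eq = 3.0068+76 = 79.007 N/mm
δ = F/k_eq = 588/79.007 = 7.4424 mm

7.44 mm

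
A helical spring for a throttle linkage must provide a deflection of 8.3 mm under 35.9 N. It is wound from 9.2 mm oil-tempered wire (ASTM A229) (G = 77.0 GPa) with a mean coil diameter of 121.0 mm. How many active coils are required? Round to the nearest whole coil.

Required rate k = F/δ = 35.9/8.3 = 4.3253 N/mm
N_a = Gd⁴/(8D³k) = (77.0×10³ × 9.2⁴)/(8 × 121.0³ × 4.3253)
    = 5.51623e+08 / 6.13003e+07 = 8.999 → 9 coils

9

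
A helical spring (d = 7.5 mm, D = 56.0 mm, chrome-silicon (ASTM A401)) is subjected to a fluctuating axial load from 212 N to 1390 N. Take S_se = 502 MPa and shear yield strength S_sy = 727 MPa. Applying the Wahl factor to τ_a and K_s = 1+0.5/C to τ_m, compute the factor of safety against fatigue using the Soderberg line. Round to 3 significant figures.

1.15

C = D/d = 56.0/7.5 = 7.4667; K_W = (4C−1)/(4C−4)+0.615/C = 1.1983; K_s = 1+0.5/C = 1.0670
F_a = (F_max−F_min)/2 = 589 N; F_m = (F_max+F_min)/2 = 801 N
τ_a = K_W·8F_aD/(πd³) = 1.1983 × 199.09 = 238.58 MPa
τ_m = K_s·8F_mD/(πd³) = 1.0670 × 270.76 = 288.89 MPa
Soderberg: 1/n_f = τ_a/S_se + τ_m/S_sy = 238.58/502 + 288.89/727 = 0.47527 + 0.39737 = 0.87263
n_f = 1/0.87263 = 1.146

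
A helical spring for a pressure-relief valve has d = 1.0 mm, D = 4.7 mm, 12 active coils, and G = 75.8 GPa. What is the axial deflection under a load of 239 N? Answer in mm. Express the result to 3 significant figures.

31.4 mm

k = Gd⁴/(8D³N_a) = (75.8×10³)(1.0⁴)/(8·4.7³·12) = 7.6051 N/mm
δ = F/k = 239 / 7.6051 = 31.426 mm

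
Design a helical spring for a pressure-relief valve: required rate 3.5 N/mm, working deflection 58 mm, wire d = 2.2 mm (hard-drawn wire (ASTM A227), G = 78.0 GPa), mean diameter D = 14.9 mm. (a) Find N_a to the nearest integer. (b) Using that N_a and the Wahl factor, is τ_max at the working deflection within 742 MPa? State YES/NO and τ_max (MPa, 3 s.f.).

(a) 20 coils; (b) NO, τ_max = 871 MPa

N_a = Gd⁴/(8D³k) = (78.0×10³)(2.2⁴)/(8·14.9³·3.5) = 19.73 → N_a = 20
Actual rate k = Gd⁴/(8D³·20) = 3.4523 N/mm
Working load F = kδ = 3.4523·58 = 200.23 N
C = 14.9/2.2 = 6.7727; K_W = (4C−1)/(4C−4)+0.615/C = 1.2207
τ_max = K_W·8FD/(πd³) = 1.2207·713.5 = 870.99 MPa
τ_max > 742 MPa → exceeds allowable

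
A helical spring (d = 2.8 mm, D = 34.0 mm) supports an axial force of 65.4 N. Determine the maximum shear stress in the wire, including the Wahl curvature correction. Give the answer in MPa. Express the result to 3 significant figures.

Spring index C = D/d = 34.0/2.8 = 12.1429
K_W = (4C−1)/(4C−4) + 0.615/C = 47.571/44.571 + 0.0506 = 1.1180
τ₀ = 8FD/(πd³) = 8·65.4·34.0/(π·2.8³) = 17788.8/68.964 = 257.94 MPa
τ_max = K·τ₀ = 1.1180 × 257.94 = 288.37 MPa

288 MPa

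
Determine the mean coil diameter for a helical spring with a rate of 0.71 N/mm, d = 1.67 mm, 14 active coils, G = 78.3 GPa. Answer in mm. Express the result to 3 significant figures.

D = (Gd⁴/(8N_a·k))^(1/3) = (78.3×10³·1.67⁴/(8·14·0.71))^(1/3)
  = (7658.63)^(1/3) = 19.7114 mm

19.7 mm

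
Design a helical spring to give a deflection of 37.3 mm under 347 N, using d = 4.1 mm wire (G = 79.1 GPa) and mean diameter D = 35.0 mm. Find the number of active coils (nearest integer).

7

Required rate k = F/δ = 347/37.3 = 9.3029 N/mm
N_a = Gd⁴/(8D³k) = (79.1×10³ × 4.1⁴)/(8 × 35.0³ × 9.3029)
    = 2.23518e+07 / 3.19091e+06 = 7.005 → 7 coils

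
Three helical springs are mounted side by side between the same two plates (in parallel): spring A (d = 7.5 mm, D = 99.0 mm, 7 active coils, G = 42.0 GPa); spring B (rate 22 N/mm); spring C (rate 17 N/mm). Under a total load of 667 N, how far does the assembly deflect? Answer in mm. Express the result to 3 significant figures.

k_A = Gd⁴/(8D³N_a) = (42.0×10³)(7.5⁴)/(8·99.0³·7) = 2.4457 N/mm
Parallel: k_eq = 2.4457 + 22 + 17 = 41.446 N/mm
δ = F/k_eq = 667/41.446 = 16.093 mm

16.1 mm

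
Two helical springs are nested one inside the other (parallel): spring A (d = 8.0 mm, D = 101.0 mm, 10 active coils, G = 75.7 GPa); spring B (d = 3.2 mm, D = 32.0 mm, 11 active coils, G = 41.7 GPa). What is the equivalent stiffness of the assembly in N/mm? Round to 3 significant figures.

k_A = Gd⁴/(8D³N_a) = (75.7×10³)(8.0⁴)/(8·101.0³·10) = 3.7619 N/mm
k_B = Gd⁴/(8D³N_a) = (41.7×10³)(3.2⁴)/(8·32.0³·11) = 1.5164 N/mm
Parallel: k_eq = 3.7619 + 1.5164 = 5.2782 N/mm

5.28 N/mm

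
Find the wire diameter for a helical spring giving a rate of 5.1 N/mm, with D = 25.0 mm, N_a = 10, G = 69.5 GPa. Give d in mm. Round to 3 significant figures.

3.09 mm

d = (8D³N_a·k / G)^(1/4) = (8·25.0³·10·5.1 / (69.5×10³))^0.25
  = (91.727)^0.25 = 3.0947 mm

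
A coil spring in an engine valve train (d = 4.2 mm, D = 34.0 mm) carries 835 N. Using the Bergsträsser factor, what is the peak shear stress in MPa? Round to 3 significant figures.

Spring index C = D/d = 34.0/4.2 = 8.0952
K_B = (4C+2)/(4C−3) = 34.381/29.381 = 1.1702
τ₀ = 8FD/(πd³) = 8·835·34.0/(π·4.2³) = 227120/232.75 = 975.79 MPa
τ_max = K·τ₀ = 1.1702 × 975.79 = 1141.9 MPa

1140 MPa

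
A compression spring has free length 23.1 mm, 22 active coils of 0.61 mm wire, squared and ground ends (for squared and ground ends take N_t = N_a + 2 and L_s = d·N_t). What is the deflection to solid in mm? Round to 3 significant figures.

N_t = 24; L_s = 0.61·24 = 14.64 mm
δ_solid = L₀ − L_s = 23.1 − 14.64 = 8.46 mm

8.46 mm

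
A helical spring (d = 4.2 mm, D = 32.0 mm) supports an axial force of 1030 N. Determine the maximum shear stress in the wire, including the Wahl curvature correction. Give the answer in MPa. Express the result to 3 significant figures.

Spring index C = D/d = 32.0/4.2 = 7.6190
K_W = (4C−1)/(4C−4) + 0.615/C = 29.476/26.476 + 0.0807 = 1.1940
τ₀ = 8FD/(πd³) = 8·1030·32.0/(π·4.2³) = 263680/232.75 = 1132.9 MPa
τ_max = K·τ₀ = 1.1940 × 1132.9 = 1352.7 MPa

1350 MPa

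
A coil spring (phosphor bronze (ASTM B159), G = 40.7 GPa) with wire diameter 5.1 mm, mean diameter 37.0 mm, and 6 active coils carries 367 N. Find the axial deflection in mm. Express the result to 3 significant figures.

k = Gd⁴/(8D³N_a) = (40.7×10³)(5.1⁴)/(8·37.0³·6) = 11.325 N/mm
δ = F/k = 367 / 11.325 = 32.407 mm

32.4 mm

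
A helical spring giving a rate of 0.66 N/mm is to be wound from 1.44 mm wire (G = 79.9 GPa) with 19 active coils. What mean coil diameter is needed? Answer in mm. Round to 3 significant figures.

15.1 mm

D = (Gd⁴/(8N_a·k))^(1/3) = (79.9×10³·1.44⁴/(8·19·0.66))^(1/3)
  = (3424.6)^(1/3) = 15.0731 mm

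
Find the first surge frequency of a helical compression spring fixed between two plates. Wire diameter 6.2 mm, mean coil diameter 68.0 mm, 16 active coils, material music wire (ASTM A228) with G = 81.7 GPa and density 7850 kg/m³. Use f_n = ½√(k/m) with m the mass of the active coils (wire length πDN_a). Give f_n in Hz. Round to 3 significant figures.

k = Gd⁴/(8D³N_a) = (81.7×10³)(6.2⁴)/(8·68.0³·16) = 2.9995 N/mm = 2999.5 N/m
Wire length L = πDN_a = π·68.0·16 = 3418.1 mm
m = ρ·(πd²/4)·L = 7850 × 30.191×10⁻⁶ m² × 3.4181 m = 0.81007 kg
f_n = ½√(k/m) = 0.5·√(2999.5/0.81007) = 0.5·√(3702.8) = 30.425 Hz

30.4 Hz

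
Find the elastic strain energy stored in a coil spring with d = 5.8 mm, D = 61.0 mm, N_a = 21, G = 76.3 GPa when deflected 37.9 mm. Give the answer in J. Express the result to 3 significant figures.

k = Gd⁴/(8D³N_a) = (76.3×10³)(5.8⁴)/(8·61.0³·21) = 2.2643 N/mm
U = ½kδ² = 0.5 × 2.2643 × 37.9² = 1626.2 N·mm = 1.6262 J

1.63 J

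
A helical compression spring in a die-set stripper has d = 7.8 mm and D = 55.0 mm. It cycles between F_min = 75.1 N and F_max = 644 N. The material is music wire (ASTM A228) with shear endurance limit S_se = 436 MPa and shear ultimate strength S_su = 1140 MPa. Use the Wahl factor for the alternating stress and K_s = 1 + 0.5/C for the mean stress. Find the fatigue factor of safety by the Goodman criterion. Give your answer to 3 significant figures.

3.00

C = D/d = 55.0/7.8 = 7.0513; K_W = (4C−1)/(4C−4)+0.615/C = 1.2112; K_s = 1+0.5/C = 1.0709
F_a = (F_max−F_min)/2 = 284.45 N; F_m = (F_max+F_min)/2 = 359.55 N
τ_a = K_W·8F_aD/(πd³) = 1.2112 × 83.951 = 101.68 MPa
τ_m = K_s·8F_mD/(πd³) = 1.0709 × 106.12 = 113.64 MPa
Goodman: 1/n_f = τ_a/S_se + τ_m/S_su = 101.68/436 + 113.64/1140 = 0.23321 + 0.09968 = 0.33289
n_f = 1/0.33289 = 3.004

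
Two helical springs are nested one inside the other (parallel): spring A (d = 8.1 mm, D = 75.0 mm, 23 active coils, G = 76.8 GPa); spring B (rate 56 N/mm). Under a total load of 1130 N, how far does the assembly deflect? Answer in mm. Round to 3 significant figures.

18.8 mm

k_A = Gd⁴/(8D³N_a) = (76.8×10³)(8.1⁴)/(8·75.0³·23) = 4.2589 N/mm
Parallel: k_eq = 4.2589 + 56 = 60.259 N/mm
δ = F/k_eq = 1130/60.259 = 18.752 mm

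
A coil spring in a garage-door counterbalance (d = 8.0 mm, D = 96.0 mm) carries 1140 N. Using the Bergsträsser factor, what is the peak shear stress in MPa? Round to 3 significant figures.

Spring index C = D/d = 96.0/8.0 = 12.0000
K_B = (4C+2)/(4C−3) = 50.000/45.000 = 1.1111
τ₀ = 8FD/(πd³) = 8·1140·96.0/(π·8.0³) = 875520/1608.5 = 544.31 MPa
τ_max = K·τ₀ = 1.1111 × 544.31 = 604.79 MPa

605 MPa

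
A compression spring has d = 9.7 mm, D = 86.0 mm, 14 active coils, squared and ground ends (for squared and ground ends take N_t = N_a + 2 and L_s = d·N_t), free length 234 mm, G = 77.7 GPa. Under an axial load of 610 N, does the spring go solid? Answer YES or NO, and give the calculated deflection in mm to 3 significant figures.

NO, δ = 63.2 mm

k = Gd⁴/(8D³N_a) = (77.7×10³)(9.7⁴)/(8·86.0³·14) = 9.6559 N/mm
N_t = 16; L_s = 9.7·16 = 155.2 mm; δ_solid = L₀ − L_s = 234 − 155.2 = 78.8 mm
δ = F/k = 610/9.6559 = 63.174 mm
δ < δ_solid → spring does not go solid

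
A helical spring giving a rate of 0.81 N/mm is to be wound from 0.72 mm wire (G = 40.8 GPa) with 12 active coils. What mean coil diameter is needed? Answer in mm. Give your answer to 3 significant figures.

5.20 mm

D = (Gd⁴/(8N_a·k))^(1/3) = (40.8×10³·0.72⁴/(8·12·0.81))^(1/3)
  = (141.005)^(1/3) = 5.2049 mm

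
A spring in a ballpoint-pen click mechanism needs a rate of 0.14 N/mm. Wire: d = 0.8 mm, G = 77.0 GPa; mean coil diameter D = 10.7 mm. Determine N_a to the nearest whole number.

23

N_a = Gd⁴/(8D³k) = (77.0×10³ × 0.8⁴)/(8 × 10.7³ × 0.14)
    = 31539.2 / 1372.05 = 22.99 → 23 coils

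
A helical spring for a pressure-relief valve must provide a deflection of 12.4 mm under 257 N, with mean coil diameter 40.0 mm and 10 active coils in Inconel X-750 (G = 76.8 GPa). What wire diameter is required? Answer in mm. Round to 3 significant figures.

Required rate k = F/δ = 257/12.4 = 20.726 N/mm
d = (8D³N_a·k / G)^(1/4) = (8·40.0³·10·20.726 / (76.8×10³))^0.25
  = (1381.7)^0.25 = 6.0968 mm

6.10 mm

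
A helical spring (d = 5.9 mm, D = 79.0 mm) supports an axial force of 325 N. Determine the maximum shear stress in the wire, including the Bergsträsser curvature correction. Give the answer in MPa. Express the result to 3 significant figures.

Spring index C = D/d = 79.0/5.9 = 13.3898
K_B = (4C+2)/(4C−3) = 55.559/50.559 = 1.0989
τ₀ = 8FD/(πd³) = 8·325·79.0/(π·5.9³) = 205400/645.22 = 318.34 MPa
τ_max = K·τ₀ = 1.0989 × 318.34 = 349.82 MPa

350 MPa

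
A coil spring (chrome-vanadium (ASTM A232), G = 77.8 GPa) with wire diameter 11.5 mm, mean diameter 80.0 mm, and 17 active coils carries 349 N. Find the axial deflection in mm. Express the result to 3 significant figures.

k = Gd⁴/(8D³N_a) = (77.8×10³)(11.5⁴)/(8·80.0³·17) = 19.542 N/mm
δ = F/k = 349 / 19.542 = 17.859 mm

17.9 mm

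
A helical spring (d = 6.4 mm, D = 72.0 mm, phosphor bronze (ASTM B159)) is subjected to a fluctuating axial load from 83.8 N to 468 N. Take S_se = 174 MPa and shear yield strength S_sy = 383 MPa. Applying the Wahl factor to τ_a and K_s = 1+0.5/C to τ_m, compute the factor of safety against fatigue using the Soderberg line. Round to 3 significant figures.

C = D/d = 72.0/6.4 = 11.2500; K_W = (4C−1)/(4C−4)+0.615/C = 1.1278; K_s = 1+0.5/C = 1.0444
F_a = (F_max−F_min)/2 = 192.1 N; F_m = (F_max+F_min)/2 = 275.9 N
τ_a = K_W·8F_aD/(πd³) = 1.1278 × 134.36 = 151.53 MPa
τ_m = K_s·8F_mD/(πd³) = 1.0444 × 192.97 = 201.54 MPa
Soderberg: 1/n_f = τ_a/S_se + τ_m/S_sy = 151.53/174 + 201.54/383 = 0.87088 + 0.52622 = 1.3971
n_f = 1/1.3971 = 0.7158

0.716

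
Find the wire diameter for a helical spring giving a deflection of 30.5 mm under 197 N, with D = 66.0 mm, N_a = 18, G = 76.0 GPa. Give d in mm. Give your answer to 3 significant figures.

7.70 mm

Required rate k = F/δ = 197/30.5 = 6.459 N/mm
d = (8D³N_a·k / G)^(1/4) = (8·66.0³·18·6.459 / (76.0×10³))^0.25
  = (3518.4)^0.25 = 7.7017 mm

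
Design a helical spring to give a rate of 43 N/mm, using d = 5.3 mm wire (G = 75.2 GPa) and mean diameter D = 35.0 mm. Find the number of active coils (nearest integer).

4

N_a = Gd⁴/(8D³k) = (75.2×10³ × 5.3⁴)/(8 × 35.0³ × 43)
    = 5.93364e+07 / 1.4749e+07 = 4.023 → 4 coils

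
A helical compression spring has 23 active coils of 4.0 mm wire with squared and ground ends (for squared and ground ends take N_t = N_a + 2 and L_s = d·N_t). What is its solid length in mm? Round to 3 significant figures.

100 mm

squared and ground ends: N_t = N_a + 2 = 23 + 2 = 25
L_s = d·N_t = 4.0 × 25 = 100 mm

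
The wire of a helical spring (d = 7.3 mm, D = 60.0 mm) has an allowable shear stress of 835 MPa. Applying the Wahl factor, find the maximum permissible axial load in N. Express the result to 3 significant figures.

1800 N

C = D/d = 60.0/7.3 = 8.2192
K_W = (4C−1)/(4C−4) + 0.615/C = 31.877/28.877 + 0.0748 = 1.1787
τ_max = K·8FD/(πd³) → F_max = τ_allow·πd³/(8DK)
F_max = 835·π·7.3³/(8·60.0·1.1787) = 1.0205e+06/565.78 = 1803.7 N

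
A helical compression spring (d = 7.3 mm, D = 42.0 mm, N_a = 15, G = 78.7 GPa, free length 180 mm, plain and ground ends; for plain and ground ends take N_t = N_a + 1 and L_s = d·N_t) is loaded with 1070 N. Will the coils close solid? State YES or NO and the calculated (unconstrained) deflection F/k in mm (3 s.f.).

NO, δ = 42.6 mm

k = Gd⁴/(8D³N_a) = (78.7×10³)(7.3⁴)/(8·42.0³·15) = 25.138 N/mm
N_t = 16; L_s = 7.3·16 = 116.8 mm; δ_solid = L₀ − L_s = 180 − 116.8 = 63.2 mm
δ = F/k = 1070/25.138 = 42.564 mm
δ < δ_solid → spring does not go solid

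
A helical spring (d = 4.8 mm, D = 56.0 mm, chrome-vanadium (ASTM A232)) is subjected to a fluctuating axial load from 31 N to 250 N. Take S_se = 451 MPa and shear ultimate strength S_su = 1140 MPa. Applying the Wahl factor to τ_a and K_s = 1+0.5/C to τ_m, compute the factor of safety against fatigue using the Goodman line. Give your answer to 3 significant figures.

1.93

C = D/d = 56.0/4.8 = 11.6667; K_W = (4C−1)/(4C−4)+0.615/C = 1.1230; K_s = 1+0.5/C = 1.0429
F_a = (F_max−F_min)/2 = 109.5 N; F_m = (F_max+F_min)/2 = 140.5 N
τ_a = K_W·8F_aD/(πd³) = 1.1230 × 141.19 = 158.57 MPa
τ_m = K_s·8F_mD/(πd³) = 1.0429 × 181.17 = 188.93 MPa
Goodman: 1/n_f = τ_a/S_se + τ_m/S_su = 158.57/451 + 188.93/1140 = 0.35159 + 0.16573 = 0.51732
n_f = 1/0.51732 = 1.933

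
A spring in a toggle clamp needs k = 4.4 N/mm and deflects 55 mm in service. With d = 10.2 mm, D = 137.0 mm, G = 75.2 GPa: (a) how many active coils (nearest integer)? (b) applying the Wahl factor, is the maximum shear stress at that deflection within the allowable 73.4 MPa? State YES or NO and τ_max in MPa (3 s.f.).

(a) 9 coils; (b) NO, τ_max = 87.9 MPa

N_a = Gd⁴/(8D³k) = (75.2×10³)(10.2⁴)/(8·137.0³·4.4) = 8.993 → N_a = 9
Actual rate k = Gd⁴/(8D³·9) = 4.3967 N/mm
Working load F = kδ = 4.3967·55 = 241.82 N
C = 137.0/10.2 = 13.4314; K_W = (4C−1)/(4C−4)+0.615/C = 1.1061
τ_max = K_W·8FD/(πd³) = 1.1061·79.496 = 87.932 MPa
τ_max > 73.4 MPa → exceeds allowable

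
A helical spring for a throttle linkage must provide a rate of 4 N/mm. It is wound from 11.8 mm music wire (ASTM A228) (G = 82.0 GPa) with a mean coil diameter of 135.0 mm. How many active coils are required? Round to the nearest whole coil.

N_a = Gd⁴/(8D³k) = (82.0×10³ × 11.8⁴)/(8 × 135.0³ × 4)
    = 1.5898e+09 / 7.8732e+07 = 20.19 → 20 coils

20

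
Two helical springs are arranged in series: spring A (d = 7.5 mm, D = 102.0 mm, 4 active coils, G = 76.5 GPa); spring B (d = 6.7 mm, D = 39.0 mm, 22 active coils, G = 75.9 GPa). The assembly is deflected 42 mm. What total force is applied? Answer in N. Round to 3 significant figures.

201 N

k_A = Gd⁴/(8D³N_a) = (76.5×10³)(7.5⁴)/(8·102.0³·4) = 7.1278 N/mm
k_B = Gd⁴/(8D³N_a) = (75.9×10³)(6.7⁴)/(8·39.0³·22) = 14.65 N/mm
Series: 1/k_eq = 1/7.1278 + 1/14.65 = 0.20856; k_eq = 4.7949 N/mm
F = k_eq·δ = 4.7949·42 = 201.39 N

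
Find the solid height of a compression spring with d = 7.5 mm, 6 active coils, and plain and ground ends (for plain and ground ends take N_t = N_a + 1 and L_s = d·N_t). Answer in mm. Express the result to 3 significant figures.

plain and ground ends: N_t = N_a + 1 = 6 + 1 = 7
L_s = d·N_t = 7.5 × 7 = 52.5 mm

52.5 mm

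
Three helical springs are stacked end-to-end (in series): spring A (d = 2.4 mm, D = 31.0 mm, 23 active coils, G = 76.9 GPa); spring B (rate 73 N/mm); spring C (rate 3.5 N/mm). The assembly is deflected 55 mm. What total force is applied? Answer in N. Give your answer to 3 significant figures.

22.5 N

k_A = Gd⁴/(8D³N_a) = (76.9×10³)(2.4⁴)/(8·31.0³·23) = 0.46545 N/mm
Series: 1/k_eq = 1/0.46545 + 1/73 + 1/3.5 = 2.4479; k_eq = 0.40851 N/mm
F = k_eq·δ = 0.40851·55 = 22.468 N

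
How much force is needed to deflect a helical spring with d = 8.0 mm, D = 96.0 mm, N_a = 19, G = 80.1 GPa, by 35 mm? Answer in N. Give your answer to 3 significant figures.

85.4 N

k = Gd⁴/(8D³N_a) = (80.1×10³)(8.0⁴)/(8·96.0³·19) = 2.4397 N/mm
F = k·δ = 2.4397 × 35 = 85.389 N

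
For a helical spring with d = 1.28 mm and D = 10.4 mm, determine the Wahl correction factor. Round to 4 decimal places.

C = D/d = 10.4/1.28 = 8.1250
K_W = (4C−1)/(4C−4) + 0.615/C = 31.500/28.500 + 0.0757 = 1.1810

1.1810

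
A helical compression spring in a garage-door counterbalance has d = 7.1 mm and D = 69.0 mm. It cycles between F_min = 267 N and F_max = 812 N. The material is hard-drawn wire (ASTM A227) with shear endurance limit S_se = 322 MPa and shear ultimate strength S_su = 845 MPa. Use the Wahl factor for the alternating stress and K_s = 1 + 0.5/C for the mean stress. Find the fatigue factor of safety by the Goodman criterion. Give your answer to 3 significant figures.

C = D/d = 69.0/7.1 = 9.7183; K_W = (4C−1)/(4C−4)+0.615/C = 1.1493; K_s = 1+0.5/C = 1.0514
F_a = (F_max−F_min)/2 = 272.5 N; F_m = (F_max+F_min)/2 = 539.5 N
τ_a = K_W·8F_aD/(πd³) = 1.1493 × 133.78 = 153.75 MPa
τ_m = K_s·8F_mD/(πd³) = 1.0514 × 264.85 = 278.48 MPa
Goodman: 1/n_f = τ_a/S_se + τ_m/S_su = 153.75/322 + 278.48/845 = 0.47749 + 0.32956 = 0.80705
n_f = 1/0.80705 = 1.239

1.24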